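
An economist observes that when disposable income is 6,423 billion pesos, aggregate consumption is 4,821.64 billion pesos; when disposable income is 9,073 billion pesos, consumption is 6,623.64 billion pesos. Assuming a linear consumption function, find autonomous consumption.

a = 454

MPC = ΔC/ΔY = (6623.64 − 4821.64)/(9073 − 6423) = 1802/2650 = 0.68
a = C − MPC·Y = 4821.64 − 0.68(6423) = 4821.64 − 4367.64 = 454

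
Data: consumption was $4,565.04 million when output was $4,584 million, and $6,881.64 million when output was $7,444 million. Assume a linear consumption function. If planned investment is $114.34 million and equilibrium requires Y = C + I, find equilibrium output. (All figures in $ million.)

Y = 5086

MPC = (6881.64 − 4565.04)/(7444 − 4584) = 2316.6/2860 = 0.81
a = 4565.04 − 0.81(4584) = 852
Equilibrium: Y = 852 + 0.81Y + 114.34
0.19Y = 966.34, so Y = 966.34/0.19 = 5086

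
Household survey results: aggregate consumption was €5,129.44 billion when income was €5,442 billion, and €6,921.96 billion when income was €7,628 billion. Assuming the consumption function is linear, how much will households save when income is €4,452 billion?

MPC = (6921.96 − 5129.44)/(7628 − 5442) = 1792.52/2186 = 0.82
a = 5129.44 − 0.82(5442) = 5129.44 − 4462.44 = 667
C = 667 + 0.82(4452) = 4317.64
S = 4452 − 4317.64 = 134.36

S = 134.36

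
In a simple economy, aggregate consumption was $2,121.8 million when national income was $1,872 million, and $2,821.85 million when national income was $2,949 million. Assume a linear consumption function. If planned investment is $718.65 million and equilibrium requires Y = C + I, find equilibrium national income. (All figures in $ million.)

MPC = (2821.85 − 2121.8)/(2949 − 1872) = 700.05/1077 = 0.65
a = 2121.8 − 0.65(1872) = 905
Equilibrium: Y = 905 + 0.65Y + 718.65
0.35Y = 1623.65, so Y = 1623.65/0.35 = 4639

Y = 4639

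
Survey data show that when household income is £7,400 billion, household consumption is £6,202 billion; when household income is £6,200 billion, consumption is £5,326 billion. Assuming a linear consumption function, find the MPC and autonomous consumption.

MPC = 0.73; a = 800

MPC = ΔC/ΔY = (6202 − 5326)/(7400 − 6200) = 876/1200 = 0.73
a = C − MPC·Y = 5326 − 0.73(6200) = 5326 − 4526 = 800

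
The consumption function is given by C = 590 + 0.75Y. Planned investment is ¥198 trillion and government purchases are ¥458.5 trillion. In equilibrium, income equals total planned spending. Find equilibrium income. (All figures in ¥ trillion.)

Y = 4986

Y = C + I + G = 590 + 0.75Y + 198 + 458.5
Y − 0.75Y = 1246.5
0.25Y = 1246.5, so Y = 1246.5/0.25 = 4986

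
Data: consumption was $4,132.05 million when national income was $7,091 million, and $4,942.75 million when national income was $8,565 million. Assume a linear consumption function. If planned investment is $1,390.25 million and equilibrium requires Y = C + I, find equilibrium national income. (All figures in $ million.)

MPC = (4942.75 − 4132.05)/(8565 − 7091) = 810.7/1474 = 0.55
a = 4132.05 − 0.55(7091) = 232
Equilibrium: Y = 232 + 0.55Y + 1390.25
0.45Y = 1622.25, so Y = 1622.25/0.45 = 3605

Y = 3605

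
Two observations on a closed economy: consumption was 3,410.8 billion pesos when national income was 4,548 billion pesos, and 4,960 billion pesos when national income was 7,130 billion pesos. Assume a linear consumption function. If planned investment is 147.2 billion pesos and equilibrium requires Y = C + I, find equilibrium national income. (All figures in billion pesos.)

Y = 2073

MPC = (4960 − 3410.8)/(7130 − 4548) = 1549.2/2582 = 0.6
a = 3410.8 − 0.6(4548) = 682
Equilibrium: Y = 682 + 0.6Y + 147.2
0.4Y = 829.2, so Y = 829.2/0.4 = 2073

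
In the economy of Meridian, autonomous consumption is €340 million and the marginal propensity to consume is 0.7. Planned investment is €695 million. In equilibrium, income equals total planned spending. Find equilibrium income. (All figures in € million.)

Y = C + I = 340 + 0.7Y + 695
Y − 0.7Y = 1035
0.3Y = 1035, so Y = 1035/0.3 = 3450

Y = 3450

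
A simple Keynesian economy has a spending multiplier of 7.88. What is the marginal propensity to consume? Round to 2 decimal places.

MPC = 0.87

k = 1/(1 − MPC), so 1 − MPC = 1/k = 1/7.88 = 0.1269
MPC = 1 − 0.1269 = 0.87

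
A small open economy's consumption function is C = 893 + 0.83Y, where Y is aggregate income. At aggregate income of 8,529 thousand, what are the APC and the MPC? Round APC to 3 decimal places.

MPC = 0.83 (the slope of the consumption function)
C = 893 + 0.83(8529) = 7972.07, so APC = 7972.07/8529 = 0.935

APC = 0.935; MPC = 0.83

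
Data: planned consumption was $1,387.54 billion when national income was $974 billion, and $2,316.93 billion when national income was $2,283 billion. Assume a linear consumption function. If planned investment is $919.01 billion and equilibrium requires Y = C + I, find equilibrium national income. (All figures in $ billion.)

MPC = (2316.93 − 1387.54)/(2283 − 974) = 929.39/1309 = 0.71
a = 1387.54 − 0.71(974) = 696
Equilibrium: Y = 696 + 0.71Y + 919.01
0.29Y = 1615.01, so Y = 1615.01/0.29 = 5569

Y = 5569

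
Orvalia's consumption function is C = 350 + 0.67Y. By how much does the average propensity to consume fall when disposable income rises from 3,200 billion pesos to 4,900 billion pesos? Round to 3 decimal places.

ΔAPC = 0.038

At Y = 3200: C = 350 + 0.67(3200) = 2494, APC = 2494/3200 = 0.7794
At Y = 4900: C = 3633, APC = 3633/4900 = 0.7414
Fall in APC = 0.7794 − 0.7414 = 0.038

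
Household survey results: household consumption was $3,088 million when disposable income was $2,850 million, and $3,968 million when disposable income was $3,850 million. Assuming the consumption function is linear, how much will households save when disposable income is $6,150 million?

S = 158

MPC = (3968 − 3088)/(3850 − 2850) = 880/1000 = 0.88
a = 3088 − 0.88(2850) = 3088 − 2508 = 580
C = 580 + 0.88(6150) = 5992
S = 6150 − 5992 = 158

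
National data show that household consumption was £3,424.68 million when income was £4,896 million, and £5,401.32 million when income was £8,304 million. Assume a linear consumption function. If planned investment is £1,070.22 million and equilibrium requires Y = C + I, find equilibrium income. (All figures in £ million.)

Y = 3941

MPC = (5401.32 − 3424.68)/(8304 − 4896) = 1976.64/3408 = 0.58
a = 3424.68 − 0.58(4896) = 585
Equilibrium: Y = 585 + 0.58Y + 1070.22
0.42Y = 1655.22, so Y = 1655.22/0.42 = 3941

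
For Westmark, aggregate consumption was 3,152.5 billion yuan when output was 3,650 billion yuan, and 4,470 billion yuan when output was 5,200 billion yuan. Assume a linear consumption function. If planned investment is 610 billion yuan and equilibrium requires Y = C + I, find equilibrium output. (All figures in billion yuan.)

MPC = (4470 − 3152.5)/(5200 − 3650) = 1317.5/1550 = 0.85
a = 3152.5 − 0.85(3650) = 50
Equilibrium: Y = 50 + 0.85Y + 610
0.15Y = 660, so Y = 660/0.15 = 4400

Y = 4400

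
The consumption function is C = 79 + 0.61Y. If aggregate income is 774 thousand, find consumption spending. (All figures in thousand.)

C = 551.14

C = 79 + 0.61(774) = 79 + 472.14 = 551.14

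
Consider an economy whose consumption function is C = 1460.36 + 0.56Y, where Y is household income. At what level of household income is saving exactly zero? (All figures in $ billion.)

Y = 3319

At break-even, C = Y: 1460.36 + 0.56Y = Y
0.44Y = 1460.36, so Y = 1460.36/0.44 = 3319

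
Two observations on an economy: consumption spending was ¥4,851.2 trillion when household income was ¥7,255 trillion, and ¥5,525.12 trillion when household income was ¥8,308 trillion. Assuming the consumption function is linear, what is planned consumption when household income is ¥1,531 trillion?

MPC = (5525.12 − 4851.2)/(8308 − 7255) = 673.92/1053 = 0.64
a = 4851.2 − 0.64(7255) = 4851.2 − 4643.2 = 208
C = 208 + 0.64(1531) = 208 + 979.84 = 1187.84

C = 1187.84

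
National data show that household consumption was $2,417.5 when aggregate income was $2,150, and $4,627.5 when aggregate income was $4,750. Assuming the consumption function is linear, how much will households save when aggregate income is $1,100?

S = -425

MPC = (4627.5 − 2417.5)/(4750 − 2150) = 2210/2600 = 0.85
a = 2417.5 − 0.85(2150) = 2417.5 − 1827.5 = 590
C = 590 + 0.85(1100) = 1525
S = 1100 − 1525 = -425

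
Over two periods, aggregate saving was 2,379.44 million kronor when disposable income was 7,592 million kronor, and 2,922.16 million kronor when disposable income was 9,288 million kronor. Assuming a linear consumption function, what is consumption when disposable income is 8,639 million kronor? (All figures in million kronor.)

MPS = ΔS/ΔY = (2922.16 − 2379.44)/(9288 − 7592) = 542.72/1696 = 0.32
MPC = 1 − MPS = 0.68
Autonomous saving = 2379.44 − 0.32(7592) = -50, so a = 50
C = 50 + 0.68(8639) = 50 + 5874.52 = 5924.52

C = 5924.52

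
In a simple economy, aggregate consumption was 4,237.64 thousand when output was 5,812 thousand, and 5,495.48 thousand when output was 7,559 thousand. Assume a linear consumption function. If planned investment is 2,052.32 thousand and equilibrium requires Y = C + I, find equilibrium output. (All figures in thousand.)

Y = 7519

MPC = (5495.48 − 4237.64)/(7559 − 5812) = 1257.84/1747 = 0.72
a = 4237.64 − 0.72(5812) = 53
Equilibrium: Y = 53 + 0.72Y + 2052.32
0.28Y = 2105.32, so Y = 2105.32/0.28 = 7519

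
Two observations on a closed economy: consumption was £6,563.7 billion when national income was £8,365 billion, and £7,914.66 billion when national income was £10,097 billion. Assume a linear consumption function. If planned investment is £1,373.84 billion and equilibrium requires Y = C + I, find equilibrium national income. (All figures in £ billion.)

Y = 6422

MPC = (7914.66 − 6563.7)/(10097 − 8365) = 1350.96/1732 = 0.78
a = 6563.7 − 0.78(8365) = 39
Equilibrium: Y = 39 + 0.78Y + 1373.84
0.22Y = 1412.84, so Y = 1412.84/0.22 = 6422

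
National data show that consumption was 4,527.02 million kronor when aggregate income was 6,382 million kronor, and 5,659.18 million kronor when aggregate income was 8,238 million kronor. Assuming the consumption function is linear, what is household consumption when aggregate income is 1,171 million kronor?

C = 1348.31

MPC = (5659.18 − 4527.02)/(8238 − 6382) = 1132.16/1856 = 0.61
a = 4527.02 − 0.61(6382) = 4527.02 − 3893.02 = 634
C = 634 + 0.61(1171) = 634 + 714.31 = 1348.31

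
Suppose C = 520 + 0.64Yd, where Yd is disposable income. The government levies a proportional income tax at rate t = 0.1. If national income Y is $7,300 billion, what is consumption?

Yd = (1 − 0.1)(7300) = 0.9(7300) = 6570
C = 520 + 0.64(6570) = 520 + 4204.8 = 4724.8

C = 4724.8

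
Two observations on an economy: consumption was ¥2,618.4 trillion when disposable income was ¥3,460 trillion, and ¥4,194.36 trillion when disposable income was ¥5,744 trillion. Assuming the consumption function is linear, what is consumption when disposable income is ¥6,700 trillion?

C = 4854

MPC = (4194.36 − 2618.4)/(5744 − 3460) = 1575.96/2284 = 0.69
a = 2618.4 − 0.69(3460) = 2618.4 − 2387.4 = 231
C = 231 + 0.69(6700) = 231 + 4623 = 4854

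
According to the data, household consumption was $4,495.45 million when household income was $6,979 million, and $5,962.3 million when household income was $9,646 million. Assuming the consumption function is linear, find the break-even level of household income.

Y = 1460

MPC = (5962.3 − 4495.45)/(9646 − 6979) = 1466.85/2667 = 0.55
a = 4495.45 − 0.55(6979) = 4495.45 − 3838.45 = 657
Break-even: Y = a/(1−MPC) = 657/0.45 = 1460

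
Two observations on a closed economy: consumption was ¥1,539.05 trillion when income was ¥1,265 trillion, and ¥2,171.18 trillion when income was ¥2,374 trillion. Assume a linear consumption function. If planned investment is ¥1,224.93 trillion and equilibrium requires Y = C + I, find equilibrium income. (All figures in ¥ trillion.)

Y = 4751

MPC = (2171.18 − 1539.05)/(2374 − 1265) = 632.13/1109 = 0.57
a = 1539.05 − 0.57(1265) = 818
Equilibrium: Y = 818 + 0.57Y + 1224.93
0.43Y = 2042.93, so Y = 2042.93/0.43 = 4751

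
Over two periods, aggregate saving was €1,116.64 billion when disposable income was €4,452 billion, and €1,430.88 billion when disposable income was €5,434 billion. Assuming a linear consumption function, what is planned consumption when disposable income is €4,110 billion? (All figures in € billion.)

C = 3102.8

MPS = ΔS/ΔY = (1430.88 − 1116.64)/(5434 − 4452) = 314.24/982 = 0.32
MPC = 1 − MPS = 0.68
Autonomous saving = 1116.64 − 0.32(4452) = -308, so a = 308
C = 308 + 0.68(4110) = 308 + 2794.8 = 3102.8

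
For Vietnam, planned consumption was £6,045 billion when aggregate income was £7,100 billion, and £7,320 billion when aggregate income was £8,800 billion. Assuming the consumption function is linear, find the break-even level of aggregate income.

Y = 2880

MPC = (7320 − 6045)/(8800 − 7100) = 1275/1700 = 0.75
a = 6045 − 0.75(7100) = 6045 − 5325 = 720
Break-even: Y = a/(1−MPC) = 720/0.25 = 2880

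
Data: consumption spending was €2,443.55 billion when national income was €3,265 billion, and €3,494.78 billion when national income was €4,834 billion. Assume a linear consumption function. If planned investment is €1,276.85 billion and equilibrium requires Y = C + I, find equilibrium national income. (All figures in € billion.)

Y = 4645

MPC = (3494.78 − 2443.55)/(4834 − 3265) = 1051.23/1569 = 0.67
a = 2443.55 − 0.67(3265) = 256
Equilibrium: Y = 256 + 0.67Y + 1276.85
0.33Y = 1532.85, so Y = 1532.85/0.33 = 4645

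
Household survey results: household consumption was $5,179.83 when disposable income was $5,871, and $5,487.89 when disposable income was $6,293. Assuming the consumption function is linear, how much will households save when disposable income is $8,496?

MPC = (5487.89 − 5179.83)/(6293 − 5871) = 308.06/422 = 0.73
a = 5179.83 − 0.73(5871) = 5179.83 − 4285.83 = 894
C = 894 + 0.73(8496) = 7096.08
S = 8496 − 7096.08 = 1399.92

S = 1399.92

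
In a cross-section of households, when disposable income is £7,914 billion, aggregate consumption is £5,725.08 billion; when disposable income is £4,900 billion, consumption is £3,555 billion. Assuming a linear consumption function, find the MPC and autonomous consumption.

MPC = 0.72; a = 27

MPC = ΔC/ΔY = (5725.08 − 3555)/(7914 − 4900) = 2170.08/3014 = 0.72
a = C − MPC·Y = 3555 − 0.72(4900) = 3555 − 3528 = 27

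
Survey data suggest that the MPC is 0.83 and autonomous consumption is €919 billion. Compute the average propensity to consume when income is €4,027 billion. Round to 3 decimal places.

APC = 1.058

C = 919 + 0.83(4027) = 4261.41
APC = C/Y = 4261.41/4027 = 1.058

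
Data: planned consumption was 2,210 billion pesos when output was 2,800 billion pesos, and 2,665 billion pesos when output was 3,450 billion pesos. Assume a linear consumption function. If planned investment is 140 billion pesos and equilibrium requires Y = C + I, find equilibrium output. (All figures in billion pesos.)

Y = 1300

MPC = (2665 − 2210)/(3450 − 2800) = 455/650 = 0.7
a = 2210 − 0.7(2800) = 250
Equilibrium: Y = 250 + 0.7Y + 140
0.3Y = 390, so Y = 390/0.3 = 1300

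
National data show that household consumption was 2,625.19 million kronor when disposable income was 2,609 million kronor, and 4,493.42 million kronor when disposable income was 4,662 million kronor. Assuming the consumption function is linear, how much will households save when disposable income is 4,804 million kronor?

MPC = (4493.42 − 2625.19)/(4662 − 2609) = 1868.23/2053 = 0.91
a = 2625.19 − 0.91(2609) = 2625.19 − 2374.19 = 251
C = 251 + 0.91(4804) = 4622.64
S = 4804 − 4622.64 = 181.36

S = 181.36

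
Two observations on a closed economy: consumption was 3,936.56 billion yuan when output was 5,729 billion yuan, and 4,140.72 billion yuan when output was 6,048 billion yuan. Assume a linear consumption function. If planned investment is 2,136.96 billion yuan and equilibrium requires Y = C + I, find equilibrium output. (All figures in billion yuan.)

MPC = (4140.72 − 3936.56)/(6048 − 5729) = 204.16/319 = 0.64
a = 3936.56 − 0.64(5729) = 270
Equilibrium: Y = 270 + 0.64Y + 2136.96
0.36Y = 2406.96, so Y = 2406.96/0.36 = 6686

Y = 6686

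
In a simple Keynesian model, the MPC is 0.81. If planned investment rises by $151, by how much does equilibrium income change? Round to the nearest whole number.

ΔY ≈ 795

The multiplier is 1/(1 − MPC) = 1/0.19.
ΔY = 151/0.19 = 794.74 ≈ 795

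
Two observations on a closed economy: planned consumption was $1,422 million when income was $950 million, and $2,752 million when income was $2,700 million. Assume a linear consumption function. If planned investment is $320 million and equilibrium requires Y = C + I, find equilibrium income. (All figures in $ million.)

Y = 4250

MPC = (2752 − 1422)/(2700 − 950) = 1330/1750 = 0.76
a = 1422 − 0.76(950) = 700
Equilibrium: Y = 700 + 0.76Y + 320
0.24Y = 1020, so Y = 1020/0.24 = 4250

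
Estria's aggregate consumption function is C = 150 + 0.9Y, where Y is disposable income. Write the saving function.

S = -150 + 0.1Y

S = Y − C = Y − (150 + 0.9Y) = -150 + (1 − 0.9)Y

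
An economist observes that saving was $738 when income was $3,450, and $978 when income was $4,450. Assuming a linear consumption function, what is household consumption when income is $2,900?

MPS = ΔS/ΔY = (978 − 738)/(4450 − 3450) = 240/1000 = 0.24
MPC = 1 − MPS = 0.76
Autonomous saving = 738 − 0.24(3450) = -90, so a = 90
C = 90 + 0.76(2900) = 90 + 2204 = 2294

C = 2294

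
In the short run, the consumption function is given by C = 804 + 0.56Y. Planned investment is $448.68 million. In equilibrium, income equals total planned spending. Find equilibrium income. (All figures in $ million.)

Y = 2847

Y = C + I = 804 + 0.56Y + 448.68
Y − 0.56Y = 1252.68
0.44Y = 1252.68, so Y = 1252.68/0.44 = 2847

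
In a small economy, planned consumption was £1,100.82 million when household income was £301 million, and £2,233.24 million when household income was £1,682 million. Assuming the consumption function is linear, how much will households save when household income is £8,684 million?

MPC = (2233.24 − 1100.82)/(1682 − 301) = 1132.42/1381 = 0.82
a = 1100.82 − 0.82(301) = 1100.82 − 246.82 = 854
C = 854 + 0.82(8684) = 7974.88
S = 8684 − 7974.88 = 709.12

S = 709.12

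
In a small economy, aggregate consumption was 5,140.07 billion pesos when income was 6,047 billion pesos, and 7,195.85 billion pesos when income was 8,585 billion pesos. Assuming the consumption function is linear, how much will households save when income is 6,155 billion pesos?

MPC = (7195.85 − 5140.07)/(8585 − 6047) = 2055.78/2538 = 0.81
a = 5140.07 − 0.81(6047) = 5140.07 − 4898.07 = 242
C = 242 + 0.81(6155) = 5227.55
S = 6155 − 5227.55 = 927.45

S = 927.45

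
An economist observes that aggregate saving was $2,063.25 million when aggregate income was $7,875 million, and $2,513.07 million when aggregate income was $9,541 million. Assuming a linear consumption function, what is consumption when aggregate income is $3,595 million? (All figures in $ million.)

C = 2687.35

MPS = ΔS/ΔY = (2513.07 − 2063.25)/(9541 − 7875) = 449.82/1666 = 0.27
MPC = 1 − MPS = 0.73
Autonomous saving = 2063.25 − 0.27(7875) = -63, so a = 63
C = 63 + 0.73(3595) = 63 + 2624.35 = 2687.35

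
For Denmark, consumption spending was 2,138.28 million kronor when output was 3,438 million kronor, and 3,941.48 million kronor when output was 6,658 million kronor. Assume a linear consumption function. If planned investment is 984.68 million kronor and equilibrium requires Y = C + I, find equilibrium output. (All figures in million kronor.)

Y = 2722

MPC = (3941.48 − 2138.28)/(6658 − 3438) = 1803.2/3220 = 0.56
a = 2138.28 − 0.56(3438) = 213
Equilibrium: Y = 213 + 0.56Y + 984.68
0.44Y = 1197.68, so Y = 1197.68/0.44 = 2722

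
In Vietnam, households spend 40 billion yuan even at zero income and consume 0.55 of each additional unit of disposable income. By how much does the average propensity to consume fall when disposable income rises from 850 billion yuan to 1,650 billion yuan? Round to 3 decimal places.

At Y = 850: C = 40 + 0.55(850) = 507.5, APC = 507.5/850 = 0.5971
At Y = 1650: C = 947.5, APC = 947.5/1650 = 0.5742
Fall in APC = 0.5971 − 0.5742 = 0.0229 ≈ 0.023

ΔAPC = 0.023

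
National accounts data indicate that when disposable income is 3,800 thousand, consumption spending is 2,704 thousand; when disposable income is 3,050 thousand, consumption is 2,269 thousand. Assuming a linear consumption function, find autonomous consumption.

a = 500

MPC = ΔC/ΔY = (2704 − 2269)/(3800 − 3050) = 435/750 = 0.58
a = C − MPC·Y = 2269 − 0.58(3050) = 2269 − 1769 = 500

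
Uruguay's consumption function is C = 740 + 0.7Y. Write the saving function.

S = -740 + 0.3Y

S = Y − C = Y − (740 + 0.7Y) = -740 + (1 − 0.7)Y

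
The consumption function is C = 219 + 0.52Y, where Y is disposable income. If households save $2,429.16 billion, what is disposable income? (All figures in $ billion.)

Y = 5517

S = Y − C = -219 + 0.48Y
-219 + 0.48Y = 2429.16, so 0.48Y = 2648.16 and Y = 5517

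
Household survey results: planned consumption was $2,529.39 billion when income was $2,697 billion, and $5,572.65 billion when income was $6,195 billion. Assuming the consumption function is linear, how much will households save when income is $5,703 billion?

S = 558.39

MPC = (5572.65 − 2529.39)/(6195 − 2697) = 3043.26/3498 = 0.87
a = 2529.39 − 0.87(2697) = 2529.39 − 2346.39 = 183
C = 183 + 0.87(5703) = 5144.61
S = 5703 − 5144.61 = 558.39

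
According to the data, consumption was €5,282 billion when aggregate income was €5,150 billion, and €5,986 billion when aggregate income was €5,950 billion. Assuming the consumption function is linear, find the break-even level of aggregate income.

Y = 6250

MPC = (5986 − 5282)/(5950 − 5150) = 704/800 = 0.88
a = 5282 − 0.88(5150) = 5282 − 4532 = 750
Break-even: Y = a/(1−MPC) = 750/0.12 = 6250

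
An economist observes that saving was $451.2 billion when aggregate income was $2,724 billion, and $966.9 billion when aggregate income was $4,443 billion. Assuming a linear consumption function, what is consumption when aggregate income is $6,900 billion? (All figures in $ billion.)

C = 5196

MPS = ΔS/ΔY = (966.9 − 451.2)/(4443 − 2724) = 515.7/1719 = 0.3
MPC = 1 − MPS = 0.7
Autonomous saving = 451.2 − 0.3(2724) = -366, so a = 366
C = 366 + 0.7(6900) = 366 + 4830 = 5196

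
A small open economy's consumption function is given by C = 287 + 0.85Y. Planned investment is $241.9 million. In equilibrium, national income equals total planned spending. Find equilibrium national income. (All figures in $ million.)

Y = C + I = 287 + 0.85Y + 241.9
Y − 0.85Y = 528.9
0.15Y = 528.9, so Y = 528.9/0.15 = 3526

Y = 3526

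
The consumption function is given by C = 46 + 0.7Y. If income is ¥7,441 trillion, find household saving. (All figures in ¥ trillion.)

C = 46 + 0.7(7441) = 46 + 5208.7 = 5254.7
S = Y − C = 7441 − 5254.7 = 2186.3

S = 2186.3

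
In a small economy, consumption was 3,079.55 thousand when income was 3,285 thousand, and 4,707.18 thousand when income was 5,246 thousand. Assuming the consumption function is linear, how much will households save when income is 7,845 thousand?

S = 980.65

MPC = (4707.18 − 3079.55)/(5246 − 3285) = 1627.63/1961 = 0.83
a = 3079.55 − 0.83(3285) = 3079.55 − 2726.55 = 353
C = 353 + 0.83(7845) = 6864.35
S = 7845 − 6864.35 = 980.65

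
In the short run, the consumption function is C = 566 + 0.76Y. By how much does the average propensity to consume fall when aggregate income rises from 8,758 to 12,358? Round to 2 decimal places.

ΔAPC = 0.02

At Y = 8758: C = 566 + 0.76(8758) = 7222.08, APC = 7222.08/8758 = 0.825
At Y = 12358: C = 9958.08, APC = 9958.08/12358 = 0.806
Fall in APC = 0.825 − 0.806 = 0.019 ≈ 0.02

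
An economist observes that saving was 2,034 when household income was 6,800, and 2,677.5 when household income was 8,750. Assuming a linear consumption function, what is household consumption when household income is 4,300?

C = 3091

MPS = ΔS/ΔY = (2677.5 − 2034)/(8750 − 6800) = 643.5/1950 = 0.33
MPC = 1 − MPS = 0.67
Autonomous saving = 2034 − 0.33(6800) = -210, so a = 210
C = 210 + 0.67(4300) = 210 + 2881 = 3091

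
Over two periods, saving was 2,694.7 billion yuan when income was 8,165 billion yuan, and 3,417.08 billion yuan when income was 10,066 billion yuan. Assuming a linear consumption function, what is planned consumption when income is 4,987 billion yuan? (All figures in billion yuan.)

MPS = ΔS/ΔY = (3417.08 − 2694.7)/(10066 − 8165) = 722.38/1901 = 0.38
MPC = 1 − MPS = 0.62
Autonomous saving = 2694.7 − 0.38(8165) = -408, so a = 408
C = 408 + 0.62(4987) = 408 + 3091.94 = 3499.94

C = 3499.94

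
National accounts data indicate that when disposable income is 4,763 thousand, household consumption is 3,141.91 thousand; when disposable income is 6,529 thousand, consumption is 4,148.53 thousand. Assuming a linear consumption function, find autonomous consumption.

MPC = ΔC/ΔY = (4148.53 − 3141.91)/(6529 − 4763) = 1006.62/1766 = 0.57
a = C − MPC·Y = 3141.91 − 0.57(4763) = 3141.91 − 2714.91 = 427

a = 427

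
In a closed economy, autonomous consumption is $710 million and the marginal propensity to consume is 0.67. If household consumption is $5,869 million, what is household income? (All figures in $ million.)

710 + 0.67Y = 5869
0.67Y = 5159, so Y = 5159/0.67 = 7700

Y = 7700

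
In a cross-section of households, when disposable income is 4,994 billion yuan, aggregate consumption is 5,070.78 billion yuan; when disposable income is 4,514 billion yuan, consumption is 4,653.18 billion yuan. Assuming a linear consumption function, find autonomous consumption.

MPC = ΔC/ΔY = (5070.78 − 4653.18)/(4994 − 4514) = 417.6/480 = 0.87
a = C − MPC·Y = 4653.18 − 0.87(4514) = 4653.18 − 3927.18 = 726

a = 726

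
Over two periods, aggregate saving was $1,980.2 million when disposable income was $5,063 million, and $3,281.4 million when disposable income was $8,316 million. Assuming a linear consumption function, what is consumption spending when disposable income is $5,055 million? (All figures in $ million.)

C = 3078

MPS = ΔS/ΔY = (3281.4 − 1980.2)/(8316 − 5063) = 1301.2/3253 = 0.4
MPC = 1 − MPS = 0.6
Autonomous saving = 1980.2 − 0.4(5063) = -45, so a = 45
C = 45 + 0.6(5055) = 45 + 3033 = 3078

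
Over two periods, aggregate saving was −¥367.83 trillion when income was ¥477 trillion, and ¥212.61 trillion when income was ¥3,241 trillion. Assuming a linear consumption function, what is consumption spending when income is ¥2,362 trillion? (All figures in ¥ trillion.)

MPS = ΔS/ΔY = (212.61 − (-367.83))/(3241 − 477) = 580.44/2764 = 0.21
MPC = 1 − MPS = 0.79
Autonomous saving = -367.83 − 0.21(477) = -468, so a = 468
C = 468 + 0.79(2362) = 468 + 1865.98 = 2333.98

C = 2333.98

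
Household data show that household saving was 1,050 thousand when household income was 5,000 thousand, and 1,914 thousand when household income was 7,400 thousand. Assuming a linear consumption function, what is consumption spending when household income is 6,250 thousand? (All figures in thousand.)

C = 4750

MPS = ΔS/ΔY = (1914 − 1050)/(7400 − 5000) = 864/2400 = 0.36
MPC = 1 − MPS = 0.64
Autonomous saving = 1050 − 0.36(5000) = -750, so a = 750
C = 750 + 0.64(6250) = 750 + 4000 = 4750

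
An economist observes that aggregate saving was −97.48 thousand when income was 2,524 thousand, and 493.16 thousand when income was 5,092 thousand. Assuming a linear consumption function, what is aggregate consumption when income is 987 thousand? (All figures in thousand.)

MPS = ΔS/ΔY = (493.16 − (-97.48))/(5092 − 2524) = 590.64/2568 = 0.23
MPC = 1 − MPS = 0.77
Autonomous saving = -97.48 − 0.23(2524) = -678, so a = 678
C = 678 + 0.77(987) = 678 + 759.99 = 1437.99

C = 1437.99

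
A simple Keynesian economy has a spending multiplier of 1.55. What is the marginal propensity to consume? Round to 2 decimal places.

MPC = 0.35

k = 1/(1 − MPC), so 1 − MPC = 1/k = 1/1.55 = 0.6452
MPC = 1 − 0.6452 = 0.35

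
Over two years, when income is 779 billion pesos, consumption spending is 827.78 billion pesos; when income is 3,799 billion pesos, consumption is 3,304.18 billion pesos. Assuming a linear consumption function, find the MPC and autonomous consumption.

MPC = ΔC/ΔY = (3304.18 − 827.78)/(3799 − 779) = 2476.4/3020 = 0.82
a = C − MPC·Y = 827.78 − 0.82(779) = 827.78 − 638.78 = 189

MPC = 0.82; a = 189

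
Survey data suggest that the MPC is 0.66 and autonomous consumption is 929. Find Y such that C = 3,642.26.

929 + 0.66Y = 3642.26
0.66Y = 2713.26, so Y = 2713.26/0.66 = 4111

Y = 4111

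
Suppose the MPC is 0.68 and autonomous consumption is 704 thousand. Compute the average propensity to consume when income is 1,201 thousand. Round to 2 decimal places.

APC = 1.27

C = 704 + 0.68(1201) = 1520.68
APC = C/Y = 1520.68/1201 = 1.27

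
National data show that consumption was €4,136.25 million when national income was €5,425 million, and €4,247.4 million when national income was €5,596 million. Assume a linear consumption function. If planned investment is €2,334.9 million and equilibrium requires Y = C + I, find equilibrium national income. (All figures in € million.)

Y = 8414

MPC = (4247.4 − 4136.25)/(5596 − 5425) = 111.15/171 = 0.65
a = 4136.25 − 0.65(5425) = 610
Equilibrium: Y = 610 + 0.65Y + 2334.9
0.35Y = 2944.9, so Y = 2944.9/0.35 = 8414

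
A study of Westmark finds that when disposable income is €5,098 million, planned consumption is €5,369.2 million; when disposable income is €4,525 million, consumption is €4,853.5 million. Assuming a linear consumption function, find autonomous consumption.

a = 781

MPC = ΔC/ΔY = (5369.2 − 4853.5)/(5098 − 4525) = 515.7/573 = 0.9
a = C − MPC·Y = 4853.5 − 0.9(4525) = 4853.5 − 4072.5 = 781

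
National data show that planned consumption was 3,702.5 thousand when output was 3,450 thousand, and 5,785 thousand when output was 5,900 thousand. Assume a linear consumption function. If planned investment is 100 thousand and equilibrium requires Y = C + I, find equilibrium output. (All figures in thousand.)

Y = 5800

MPC = (5785 − 3702.5)/(5900 − 3450) = 2082.5/2450 = 0.85
a = 3702.5 − 0.85(3450) = 770
Equilibrium: Y = 770 + 0.85Y + 100
0.15Y = 870, so Y = 870/0.15 = 5800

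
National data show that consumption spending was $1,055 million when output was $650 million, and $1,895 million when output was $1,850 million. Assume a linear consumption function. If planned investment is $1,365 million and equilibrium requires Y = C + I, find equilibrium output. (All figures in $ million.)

MPC = (1895 − 1055)/(1850 − 650) = 840/1200 = 0.7
a = 1055 − 0.7(650) = 600
Equilibrium: Y = 600 + 0.7Y + 1365
0.3Y = 1965, so Y = 1965/0.3 = 6550

Y = 6550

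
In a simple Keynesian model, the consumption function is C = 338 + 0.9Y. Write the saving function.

S = -338 + 0.1Y

S = Y − C = Y − (338 + 0.9Y) = -338 + (1 − 0.9)Y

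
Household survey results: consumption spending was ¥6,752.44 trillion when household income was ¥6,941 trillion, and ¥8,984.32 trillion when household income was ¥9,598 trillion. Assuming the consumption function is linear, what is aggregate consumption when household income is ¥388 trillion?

MPC = (8984.32 − 6752.44)/(9598 − 6941) = 2231.88/2657 = 0.84
a = 6752.44 − 0.84(6941) = 6752.44 − 5830.44 = 922
C = 922 + 0.84(388) = 922 + 325.92 = 1247.92

C = 1247.92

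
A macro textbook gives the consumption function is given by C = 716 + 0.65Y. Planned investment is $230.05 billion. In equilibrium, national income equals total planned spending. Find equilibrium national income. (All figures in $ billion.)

Y = C + I = 716 + 0.65Y + 230.05
Y − 0.65Y = 946.05
0.35Y = 946.05, so Y = 946.05/0.35 = 2703

Y = 2703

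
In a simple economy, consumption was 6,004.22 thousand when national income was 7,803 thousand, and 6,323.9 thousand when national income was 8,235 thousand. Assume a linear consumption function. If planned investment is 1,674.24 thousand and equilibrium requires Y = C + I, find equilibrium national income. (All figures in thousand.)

MPC = (6323.9 − 6004.22)/(8235 − 7803) = 319.68/432 = 0.74
a = 6004.22 − 0.74(7803) = 230
Equilibrium: Y = 230 + 0.74Y + 1674.24
0.26Y = 1904.24, so Y = 1904.24/0.26 = 7324

Y = 7324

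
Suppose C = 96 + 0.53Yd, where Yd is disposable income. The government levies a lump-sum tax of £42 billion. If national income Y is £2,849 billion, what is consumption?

C = 1583.71

Yd = Y − T = 2849 − 42 = 2807
C = 96 + 0.53(2807) = 96 + 1487.71 = 1583.71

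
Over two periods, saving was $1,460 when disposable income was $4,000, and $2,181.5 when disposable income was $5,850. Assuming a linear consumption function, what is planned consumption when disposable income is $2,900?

C = 1869

MPS = ΔS/ΔY = (2181.5 − 1460)/(5850 − 4000) = 721.5/1850 = 0.39
MPC = 1 − MPS = 0.61
Autonomous saving = 1460 − 0.39(4000) = -100, so a = 100
C = 100 + 0.61(2900) = 100 + 1769 = 1869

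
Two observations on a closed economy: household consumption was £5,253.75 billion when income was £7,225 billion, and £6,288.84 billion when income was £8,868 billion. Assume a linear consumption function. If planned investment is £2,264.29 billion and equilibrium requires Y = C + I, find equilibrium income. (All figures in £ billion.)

MPC = (6288.84 − 5253.75)/(8868 − 7225) = 1035.09/1643 = 0.63
a = 5253.75 − 0.63(7225) = 702
Equilibrium: Y = 702 + 0.63Y + 2264.29
0.37Y = 2966.29, so Y = 2966.29/0.37 = 8017

Y = 8017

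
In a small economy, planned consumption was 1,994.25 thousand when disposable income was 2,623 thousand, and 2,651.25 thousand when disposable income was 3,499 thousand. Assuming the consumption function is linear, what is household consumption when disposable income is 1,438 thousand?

MPC = (2651.25 − 1994.25)/(3499 − 2623) = 657/876 = 0.75
a = 1994.25 − 0.75(2623) = 1994.25 − 1967.25 = 27
C = 27 + 0.75(1438) = 27 + 1078.5 = 1105.5

C = 1105.5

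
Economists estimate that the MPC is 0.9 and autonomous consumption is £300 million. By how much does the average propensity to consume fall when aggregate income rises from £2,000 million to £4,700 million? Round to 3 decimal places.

At Y = 2000: C = 300 + 0.9(2000) = 2100, APC = 2100/2000 = 1.0500
At Y = 4700: C = 4530, APC = 4530/4700 = 0.9638
Fall in APC = 1.0500 − 0.9638 = 0.0862 ≈ 0.086

ΔAPC = 0.086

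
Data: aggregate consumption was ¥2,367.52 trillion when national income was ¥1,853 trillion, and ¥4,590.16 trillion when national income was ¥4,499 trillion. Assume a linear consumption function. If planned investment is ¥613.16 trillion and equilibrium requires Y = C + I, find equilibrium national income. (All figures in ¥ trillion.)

MPC = (4590.16 − 2367.52)/(4499 − 1853) = 2222.64/2646 = 0.84
a = 2367.52 − 0.84(1853) = 811
Equilibrium: Y = 811 + 0.84Y + 613.16
0.16Y = 1424.16, so Y = 1424.16/0.16 = 8901

Y = 8901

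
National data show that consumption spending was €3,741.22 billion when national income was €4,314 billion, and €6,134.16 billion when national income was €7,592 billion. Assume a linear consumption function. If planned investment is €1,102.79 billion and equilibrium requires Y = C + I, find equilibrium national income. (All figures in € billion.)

Y = 6277

MPC = (6134.16 − 3741.22)/(7592 − 4314) = 2392.94/3278 = 0.73
a = 3741.22 − 0.73(4314) = 592
Equilibrium: Y = 592 + 0.73Y + 1102.79
0.27Y = 1694.79, so Y = 1694.79/0.27 = 6277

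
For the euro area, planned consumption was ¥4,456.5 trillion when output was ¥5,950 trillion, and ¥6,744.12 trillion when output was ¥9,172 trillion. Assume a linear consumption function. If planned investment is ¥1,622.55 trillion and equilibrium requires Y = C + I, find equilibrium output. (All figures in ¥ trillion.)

MPC = (6744.12 − 4456.5)/(9172 − 5950) = 2287.62/3222 = 0.71
a = 4456.5 − 0.71(5950) = 232
Equilibrium: Y = 232 + 0.71Y + 1622.55
0.29Y = 1854.55, so Y = 1854.55/0.29 = 6395

Y = 6395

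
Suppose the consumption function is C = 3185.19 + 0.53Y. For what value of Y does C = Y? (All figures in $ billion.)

Y = 6777

At break-even, C = Y: 3185.19 + 0.53Y = Y
0.47Y = 3185.19, so Y = 3185.19/0.47 = 6777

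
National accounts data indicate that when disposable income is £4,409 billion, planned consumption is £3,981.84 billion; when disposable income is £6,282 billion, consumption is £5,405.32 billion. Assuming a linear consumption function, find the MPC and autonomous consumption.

MPC = ΔC/ΔY = (5405.32 − 3981.84)/(6282 − 4409) = 1423.48/1873 = 0.76
a = C − MPC·Y = 3981.84 − 0.76(4409) = 3981.84 − 3350.84 = 631

MPC = 0.76; a = 631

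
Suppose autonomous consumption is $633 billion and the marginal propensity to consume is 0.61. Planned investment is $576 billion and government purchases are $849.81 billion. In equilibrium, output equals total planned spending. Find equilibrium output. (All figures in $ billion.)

Y = C + I + G = 633 + 0.61Y + 576 + 849.81
Y − 0.61Y = 2058.81
0.39Y = 2058.81, so Y = 2058.81/0.39 = 5279

Y = 5279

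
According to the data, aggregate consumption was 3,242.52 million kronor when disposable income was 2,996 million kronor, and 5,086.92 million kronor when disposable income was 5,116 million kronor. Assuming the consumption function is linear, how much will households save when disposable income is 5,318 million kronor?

MPC = (5086.92 − 3242.52)/(5116 − 2996) = 1844.4/2120 = 0.87
a = 3242.52 − 0.87(2996) = 3242.52 − 2606.52 = 636
C = 636 + 0.87(5318) = 5262.66
S = 5318 − 5262.66 = 55.34

S = 55.34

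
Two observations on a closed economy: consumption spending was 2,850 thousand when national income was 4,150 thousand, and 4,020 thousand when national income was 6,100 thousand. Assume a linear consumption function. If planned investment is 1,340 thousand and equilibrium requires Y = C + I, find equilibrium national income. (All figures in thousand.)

Y = 4250

MPC = (4020 − 2850)/(6100 − 4150) = 1170/1950 = 0.6
a = 2850 − 0.6(4150) = 360
Equilibrium: Y = 360 + 0.6Y + 1340
0.4Y = 1700, so Y = 1700/0.4 = 4250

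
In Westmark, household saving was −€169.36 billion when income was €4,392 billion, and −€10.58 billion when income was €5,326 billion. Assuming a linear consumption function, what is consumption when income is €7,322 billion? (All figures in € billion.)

C = 6993.26

MPS = ΔS/ΔY = (-10.58 − (-169.36))/(5326 − 4392) = 158.78/934 = 0.17
MPC = 1 − MPS = 0.83
Autonomous saving = -169.36 − 0.17(4392) = -916, so a = 916
C = 916 + 0.83(7322) = 916 + 6077.26 = 6993.26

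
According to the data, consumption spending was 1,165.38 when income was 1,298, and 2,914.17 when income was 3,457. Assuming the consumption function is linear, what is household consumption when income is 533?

C = 545.73

MPC = (2914.17 − 1165.38)/(3457 − 1298) = 1748.79/2159 = 0.81
a = 1165.38 − 0.81(1298) = 1165.38 − 1051.38 = 114
C = 114 + 0.81(533) = 114 + 431.73 = 545.73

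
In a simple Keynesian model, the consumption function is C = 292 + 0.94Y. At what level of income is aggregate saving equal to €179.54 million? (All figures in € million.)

Y = 7859

S = Y − C = -292 + 0.06Y
-292 + 0.06Y = 179.54, so 0.06Y = 471.54 and Y = 7859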